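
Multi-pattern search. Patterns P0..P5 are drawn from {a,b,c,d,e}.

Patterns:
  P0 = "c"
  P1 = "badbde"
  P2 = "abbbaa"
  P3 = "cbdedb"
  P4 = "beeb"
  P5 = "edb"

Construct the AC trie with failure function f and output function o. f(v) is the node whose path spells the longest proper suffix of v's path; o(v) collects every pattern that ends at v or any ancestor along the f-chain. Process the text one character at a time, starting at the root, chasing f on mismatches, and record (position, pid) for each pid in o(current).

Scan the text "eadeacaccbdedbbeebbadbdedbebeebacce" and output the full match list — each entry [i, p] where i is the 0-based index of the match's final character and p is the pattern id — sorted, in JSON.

Build automaton:
Trie (insert patterns):
  n0 'ε': a→8 b→2 c→1 e→22
  n1 'c': b→14  [P0 ends]
  n2 'b': a→3 e→19
  n3 'ba': d→4
  n4 'bad': b→5
  n5 'badb': d→6
  n6 'badbd': e→7
  n7 'badbde': ·  [P1 ends]
  n8 'a': b→9
  n9 'ab': b→10
  n10 'abb': b→11
  n11 'abbb': a→12
  n12 'abbba': a→13
  n13 'abbbaa': ·  [P2 ends]
  n14 'cb': d→15
  n15 'cbd': e→16
  n16 'cbde': d→17
  n17 'cbded': b→18
  n18 'cbdedb': ·  [P3 ends]
  n19 'be': e→20
  n20 'bee': b→21
  n21 'beeb': ·  [P4 ends]
  n22 'e': d→23
  n23 'ed': b→24
  n24 'edb': ·  [P5 ends]

BFS fail/out derivation:
  fail(1) 'c': from fail(0)=0 chase 'c': 0 ⇒ 0;  out={0}∪out(0)={0}
  fail(2) 'b': from fail(0)=0 chase 'b': 0 ⇒ 0;  out=∅∪out(0)=∅
  fail(8) 'a': from fail(0)=0 chase 'a': 0 ⇒ 0;  out=∅∪out(0)=∅
  fail(22) 'e': from fail(0)=0 chase 'e': 0 ⇒ 0;  out=∅∪out(0)=∅
  fail(3) 'ba': from fail(2)=0 chase 'a': 0 ⇒ 8;  out=∅∪out(8)=∅
  fail(9) 'ab': from fail(8)=0 chase 'b': 0 ⇒ 2;  out=∅∪out(2)=∅
  fail(14) 'cb': from fail(1)=0 chase 'b': 0 ⇒ 2;  out=∅∪out(2)=∅
  fail(19) 'be': from fail(2)=0 chase 'e': 0 ⇒ 22;  out=∅∪out(22)=∅
  fail(23) 'ed': from fail(22)=0 chase 'd': 0 ⇒ 0;  out=∅∪out(0)=∅
  fail(4) 'bad': from fail(3)=8 chase 'd': 8→0 ⇒ 0;  out=∅∪out(0)=∅
  fail(10) 'abb': from fail(9)=2 chase 'b': 2→0 ⇒ 2;  out=∅∪out(2)=∅
  fail(15) 'cbd': from fail(14)=2 chase 'd': 2→0 ⇒ 0;  out=∅∪out(0)=∅
  fail(20) 'bee': from fail(19)=22 chase 'e': 22→0 ⇒ 22;  out=∅∪out(22)=∅
  fail(24) 'edb': from fail(23)=0 chase 'b': 0 ⇒ 2;  out={5}∪out(2)={5}
  fail(5) 'badb': from fail(4)=0 chase 'b': 0 ⇒ 2;  out=∅∪out(2)=∅
  fail(11) 'abbb': from fail(10)=2 chase 'b': 2→0 ⇒ 2;  out=∅∪out(2)=∅
  fail(16) 'cbde': from fail(15)=0 chase 'e': 0 ⇒ 22;  out=∅∪out(22)=∅
  fail(21) 'beeb': from fail(20)=22 chase 'b': 22→0 ⇒ 2;  out={4}∪out(2)={4}
  fail(6) 'badbd': from fail(5)=2 chase 'd': 2→0 ⇒ 0;  out=∅∪out(0)=∅
  fail(12) 'abbba': from fail(11)=2 chase 'a': 2 ⇒ 3;  out=∅∪out(3)=∅
  fail(17) 'cbded': from fail(16)=22 chase 'd': 22 ⇒ 23;  out=∅∪out(23)=∅
  fail(7) 'badbde': from fail(6)=0 chase 'e': 0 ⇒ 22;  out={1}∪out(22)={1}
  fail(13) 'abbbaa': from fail(12)=3 chase 'a': 3→8→0 ⇒ 8;  out={2}∪out(8)={2}
  fail(18) 'cbdedb': from fail(17)=23 chase 'b': 23 ⇒ 24;  out={3}∪out(24)={3,5}

Text stream:
pos 0 'e': at 22
pos 1 'a': at 8 ·f
pos 2 'd': at 0 ·f
pos 3 'e': at 22
pos 4 'a': at 8 ·f
pos 5 'c': at 1 ·f  → match P0@[5:5]
pos 6 'a': at 8 ·f
pos 7 'c': at 1 ·f  → match P0@[7:7]
pos 8 'c': at 1 ·f  → match P0@[8:8]
pos 9 'b': at 14
pos 10 'd': at 15
pos 11 'e': at 16
pos 12 'd': at 17
pos 13 'b': at 18  → match P3@[8:13],P5@[11:13]
pos 14 'b': at 2 ·f
pos 15 'e': at 19
pos 16 'e': at 20
pos 17 'b': at 21  → match P4@[14:17]
pos 18 'b': at 2 ·f
pos 19 'a': at 3
pos 20 'd': at 4
pos 21 'b': at 5
pos 22 'd': at 6
pos 23 'e': at 7  → match P1@[18:23]
pos 24 'd': at 23 ·f
pos 25 'b': at 24  → match P5@[23:25]
pos 26 'e': at 19 ·f
pos 27 'b': at 2 ·f
pos 28 'e': at 19
pos 29 'e': at 20
pos 30 'b': at 21  → match P4@[27:30]
pos 31 'a': at 3 ·f
pos 32 'c': at 1 ·f  → match P0@[32:32]
pos 33 'c': at 1 ·f  → match P0@[33:33]
pos 34 'e': at 22 ·f

All matches (sorted): [[5,0],[7,0],[8,0],[13,3],[13,5],[17,4],[23,1],[25,5],[30,4],[32,0],[33,0]]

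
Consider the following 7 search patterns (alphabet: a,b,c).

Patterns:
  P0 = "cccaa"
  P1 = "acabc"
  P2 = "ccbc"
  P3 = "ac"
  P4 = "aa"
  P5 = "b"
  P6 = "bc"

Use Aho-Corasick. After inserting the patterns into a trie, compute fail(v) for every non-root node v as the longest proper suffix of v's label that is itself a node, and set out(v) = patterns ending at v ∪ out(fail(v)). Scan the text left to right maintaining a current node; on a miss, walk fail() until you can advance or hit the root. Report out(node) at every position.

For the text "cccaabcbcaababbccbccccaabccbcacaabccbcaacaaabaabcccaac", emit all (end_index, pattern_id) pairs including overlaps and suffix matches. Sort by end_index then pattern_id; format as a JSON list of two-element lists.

Construct AC machine:
Trie (insert patterns):
  0='ε' goto a→6 b→14 c→1
  1='c' goto c→2
  2='cc' goto b→11 c→3
  3='ccc' goto a→4
  4='ccca' goto a→5
  5='cccaa' goto ·  [P0 ends]
  6='a' goto a→13 c→7
  7='ac' goto a→8  [P3 ends]
  8='aca' goto b→9
  9='acab' goto c→10
  10='acabc' goto ·  [P1 ends]
  11='ccb' goto c→12
  12='ccbc' goto ·  [P2 ends]
  13='aa' goto ·  [P4 ends]
  14='b' goto c→15  [P5 ends]
  15='bc' goto ·  [P6 ends]

Failure links (BFS by depth):
  fail(1) 'c': from fail(0)=0 chase 'c': 0 ⇒ 0;  out=∅∪out(0)=∅
  fail(6) 'a': from fail(0)=0 chase 'a': 0 ⇒ 0;  out=∅∪out(0)=∅
  fail(14) 'b': from fail(0)=0 chase 'b': 0 ⇒ 0;  out={5}∪out(0)={5}
  fail(2) 'cc': from fail(1)=0 chase 'c': 0 ⇒ 1;  out=∅∪out(1)=∅
  fail(7) 'ac': from fail(6)=0 chase 'c': 0 ⇒ 1;  out={3}∪out(1)={3}
  fail(13) 'aa': from fail(6)=0 chase 'a': 0 ⇒ 6;  out={4}∪out(6)={4}
  fail(15) 'bc': from fail(14)=0 chase 'c': 0 ⇒ 1;  out={6}∪out(1)={6}
  fail(3) 'ccc': from fail(2)=1 chase 'c': 1 ⇒ 2;  out=∅∪out(2)=∅
  fail(8) 'aca': from fail(7)=1 chase 'a': 1→0 ⇒ 6;  out=∅∪out(6)=∅
  fail(11) 'ccb': from fail(2)=1 chase 'b': 1→0 ⇒ 14;  out=∅∪out(14)={5}
  fail(4) 'ccca': from fail(3)=2 chase 'a': 2→1→0 ⇒ 6;  out=∅∪out(6)=∅
  fail(9) 'acab': from fail(8)=6 chase 'b': 6→0 ⇒ 14;  out=∅∪out(14)={5}
  fail(12) 'ccbc': from fail(11)=14 chase 'c': 14 ⇒ 15;  out={2}∪out(15)={2,6}
  fail(5) 'cccaa': from fail(4)=6 chase 'a': 6 ⇒ 13;  out={0}∪out(13)={0,4}
  fail(10) 'acabc': from fail(9)=14 chase 'c': 14 ⇒ 15;  out={1}∪out(15)={1,6}

Run:
[0] read 'c'  n0⇒n1
[1] read 'c'  n1⇒n2
[2] read 'c'  n2⇒n3
[3] read 'a'  n3⇒n4
[4] read 'a'  n4⇒n5  ** P0@[0:4],P4@[3:4]
[5] read 'b'  n5⇒n14 ·f  ** P5@[5:5]
[6] read 'c'  n14⇒n15  ** P6@[5:6]
[7] read 'b'  n15⇒n14 ·f  ** P5@[7:7]
[8] read 'c'  n14⇒n15  ** P6@[7:8]
[9] read 'a'  n15⇒n6 ·f
[10] read 'a'  n6⇒n13  ** P4@[9:10]
[11] read 'b'  n13⇒n14 ·f  ** P5@[11:11]
[12] read 'a'  n14⇒n6 ·f
[13] read 'b'  n6⇒n14 ·f  ** P5@[13:13]
[14] read 'b'  n14⇒n14 ·f  ** P5@[14:14]
[15] read 'c'  n14⇒n15  ** P6@[14:15]
[16] read 'c'  n15⇒n2 ·f
[17] read 'b'  n2⇒n11  ** P5@[17:17]
[18] read 'c'  n11⇒n12  ** P2@[15:18],P6@[17:18]
[19] read 'c'  n12⇒n2 ·f
[20] read 'c'  n2⇒n3
[21] read 'c'  n3⇒n3 ·f
[22] read 'a'  n3⇒n4
[23] read 'a'  n4⇒n5  ** P0@[19:23],P4@[22:23]
[24] read 'b'  n5⇒n14 ·f  ** P5@[24:24]
[25] read 'c'  n14⇒n15  ** P6@[24:25]
[26] read 'c'  n15⇒n2 ·f
[27] read 'b'  n2⇒n11  ** P5@[27:27]
[28] read 'c'  n11⇒n12  ** P2@[25:28],P6@[27:28]
[29] read 'a'  n12⇒n6 ·f
[30] read 'c'  n6⇒n7  ** P3@[29:30]
[31] read 'a'  n7⇒n8
[32] read 'a'  n8⇒n13 ·f  ** P4@[31:32]
[33] read 'b'  n13⇒n14 ·f  ** P5@[33:33]
[34] read 'c'  n14⇒n15  ** P6@[33:34]
[35] read 'c'  n15⇒n2 ·f
[36] read 'b'  n2⇒n11  ** P5@[36:36]
[37] read 'c'  n11⇒n12  ** P2@[34:37],P6@[36:37]
[38] read 'a'  n12⇒n6 ·f
[39] read 'a'  n6⇒n13  ** P4@[38:39]
[40] read 'c'  n13⇒n7 ·f  ** P3@[39:40]
[41] read 'a'  n7⇒n8
[42] read 'a'  n8⇒n13 ·f  ** P4@[41:42]
[43] read 'a'  n13⇒n13 ·f  ** P4@[42:43]
[44] read 'b'  n13⇒n14 ·f  ** P5@[44:44]
[45] read 'a'  n14⇒n6 ·f
[46] read 'a'  n6⇒n13  ** P4@[45:46]
[47] read 'b'  n13⇒n14 ·f  ** P5@[47:47]
[48] read 'c'  n14⇒n15  ** P6@[47:48]
[49] read 'c'  n15⇒n2 ·f
[50] read 'c'  n2⇒n3
[51] read 'a'  n3⇒n4
[52] read 'a'  n4⇒n5  ** P0@[48:52],P4@[51:52]
[53] read 'c'  n5⇒n7 ·f  ** P3@[52:53]

All matches (sorted): [[4,0],[4,4],[5,5],[6,6],[7,5],[8,6],[10,4],[11,5],[13,5],[14,5],[15,6],[17,5],[18,2],[18,6],[23,0],[23,4],[24,5],[25,6],[27,5],[28,2],[28,6],[30,3],[32,4],[33,5],[34,6],[36,5],[37,2],[37,6],[39,4],[40,3],[42,4],[43,4],[44,5],[46,4],[47,5],[48,6],[52,0],[52,4],[53,3]]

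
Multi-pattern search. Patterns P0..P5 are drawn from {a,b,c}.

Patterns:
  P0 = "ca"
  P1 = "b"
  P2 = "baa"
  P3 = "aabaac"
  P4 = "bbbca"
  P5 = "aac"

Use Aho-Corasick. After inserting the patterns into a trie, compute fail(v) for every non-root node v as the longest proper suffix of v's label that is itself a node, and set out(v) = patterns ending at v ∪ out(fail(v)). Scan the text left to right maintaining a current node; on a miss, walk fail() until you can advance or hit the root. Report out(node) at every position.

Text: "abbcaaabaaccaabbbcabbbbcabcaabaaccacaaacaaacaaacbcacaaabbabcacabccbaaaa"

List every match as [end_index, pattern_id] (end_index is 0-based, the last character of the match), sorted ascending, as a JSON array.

Build automaton:
Trie (insert patterns):
  0='ε' goto a→6 b→3 c→1
  1='c' goto a→2
  2='ca' goto ·  [P0 ends]
  3='b' goto a→4 b→12  [P1 ends]
  4='ba' goto a→5
  5='baa' goto ·  [P2 ends]
  6='a' goto a→7
  7='aa' goto b→8 c→16
  8='aab' goto a→9
  9='aaba' goto a→10
  10='aabaa' goto c→11
  11='aabaac' goto ·  [P3 ends]
  12='bb' goto b→13
  13='bbb' goto c→14
  14='bbbc' goto a→15
  15='bbbca' goto ·  [P4 ends]
  16='aac' goto ·  [P5 ends]

BFS fail/out derivation:
  n1('c'): parent n0 fail=0; on 'c' 0 → fail=0;  out ∅∪∅=∅
  n3('b'): parent n0 fail=0; on 'b' 0 → fail=0;  out {1}∪∅={1}
  n6('a'): parent n0 fail=0; on 'a' 0 → fail=0;  out ∅∪∅=∅
  n2('ca'): parent n1 fail=0; on 'a' 0 → fail=6;  out {0}∪∅={0}
  n4('ba'): parent n3 fail=0; on 'a' 0 → fail=6;  out ∅∪∅=∅
  n7('aa'): parent n6 fail=0; on 'a' 0 → fail=6;  out ∅∪∅=∅
  n12('bb'): parent n3 fail=0; on 'b' 0 → fail=3;  out ∅∪{1}={1}
  n5('baa'): parent n4 fail=6; on 'a' 6 → fail=7;  out {2}∪∅={2}
  n8('aab'): parent n7 fail=6; on 'b' 6→0 → fail=3;  out ∅∪{1}={1}
  n13('bbb'): parent n12 fail=3; on 'b' 3 → fail=12;  out ∅∪{1}={1}
  n16('aac'): parent n7 fail=6; on 'c' 6→0 → fail=1;  out {5}∪∅={5}
  n9('aaba'): parent n8 fail=3; on 'a' 3 → fail=4;  out ∅∪∅=∅
  n14('bbbc'): parent n13 fail=12; on 'c' 12→3→0 → fail=1;  out ∅∪∅=∅
  n10('aabaa'): parent n9 fail=4; on 'a' 4 → fail=5;  out ∅∪{2}={2}
  n15('bbbca'): parent n14 fail=1; on 'a' 1 → fail=2;  out {4}∪{0}={0,4}
  n11('aabaac'): parent n10 fail=5; on 'c' 5→7 → fail=16;  out {3}∪{5}={3,5}

Text stream:
i=0 'a': node 0→6
i=1 'b': node 6→3 (fail-walked)  → match P1@[1:1]
i=2 'b': node 3→12  → match P1@[2:2]
i=3 'c': node 12→1 (fail-walked)
i=4 'a': node 1→2  → match P0@[3:4]
i=5 'a': node 2→7 (fail-walked)
i=6 'a': node 7→7 (fail-walked)
i=7 'b': node 7→8  → match P1@[7:7]
i=8 'a': node 8→9
i=9 'a': node 9→10  → match P2@[7:9]
i=10 'c': node 10→11  → match P3@[5:10],P5@[8:10]
i=11 'c': node 11→1 (fail-walked)
i=12 'a': node 1→2  → match P0@[11:12]
i=13 'a': node 2→7 (fail-walked)
i=14 'b': node 7→8  → match P1@[14:14]
i=15 'b': node 8→12 (fail-walked)  → match P1@[15:15]
i=16 'b': node 12→13  → match P1@[16:16]
i=17 'c': node 13→14
i=18 'a': node 14→15  → match P0@[17:18],P4@[14:18]
i=19 'b': node 15→3 (fail-walked)  → match P1@[19:19]
i=20 'b': node 3→12  → match P1@[20:20]
i=21 'b': node 12→13  → match P1@[21:21]
i=22 'b': node 13→13 (fail-walked)  → match P1@[22:22]
i=23 'c': node 13→14
i=24 'a': node 14→15  → match P0@[23:24],P4@[20:24]
i=25 'b': node 15→3 (fail-walked)  → match P1@[25:25]
i=26 'c': node 3→1 (fail-walked)
i=27 'a': node 1→2  → match P0@[26:27]
i=28 'a': node 2→7 (fail-walked)
i=29 'b': node 7→8  → match P1@[29:29]
i=30 'a': node 8→9
i=31 'a': node 9→10  → match P2@[29:31]
i=32 'c': node 10→11  → match P3@[27:32],P5@[30:32]
i=33 'c': node 11→1 (fail-walked)
i=34 'a': node 1→2  → match P0@[33:34]
i=35 'c': node 2→1 (fail-walked)
i=36 'a': node 1→2  → match P0@[35:36]
i=37 'a': node 2→7 (fail-walked)
i=38 'a': node 7→7 (fail-walked)
i=39 'c': node 7→16  → match P5@[37:39]
i=40 'a': node 16→2 (fail-walked)  → match P0@[39:40]
i=41 'a': node 2→7 (fail-walked)
i=42 'a': node 7→7 (fail-walked)
i=43 'c': node 7→16  → match P5@[41:43]
i=44 'a': node 16→2 (fail-walked)  → match P0@[43:44]
i=45 'a': node 2→7 (fail-walked)
i=46 'a': node 7→7 (fail-walked)
i=47 'c': node 7→16  → match P5@[45:47]
i=48 'b': node 16→3 (fail-walked)  → match P1@[48:48]
i=49 'c': node 3→1 (fail-walked)
i=50 'a': node 1→2  → match P0@[49:50]
i=51 'c': node 2→1 (fail-walked)
i=52 'a': node 1→2  → match P0@[51:52]
i=53 'a': node 2→7 (fail-walked)
i=54 'a': node 7→7 (fail-walked)
i=55 'b': node 7→8  → match P1@[55:55]
i=56 'b': node 8→12 (fail-walked)  → match P1@[56:56]
i=57 'a': node 12→4 (fail-walked)
i=58 'b': node 4→3 (fail-walked)  → match P1@[58:58]
i=59 'c': node 3→1 (fail-walked)
i=60 'a': node 1→2  → match P0@[59:60]
i=61 'c': node 2→1 (fail-walked)
i=62 'a': node 1→2  → match P0@[61:62]
i=63 'b': node 2→3 (fail-walked)  → match P1@[63:63]
i=64 'c': node 3→1 (fail-walked)
i=65 'c': node 1→1 (fail-walked)
i=66 'b': node 1→3 (fail-walked)  → match P1@[66:66]
i=67 'a': node 3→4
i=68 'a': node 4→5  → match P2@[66:68]
i=69 'a': node 5→7 (fail-walked)
i=70 'a': node 7→7 (fail-walked)

Matches: [[1,1],[2,1],[4,0],[7,1],[9,2],[10,3],[10,5],[12,0],[14,1],[15,1],[16,1],[18,0],[18,4],[19,1],[20,1],[21,1],[22,1],[24,0],[24,4],[25,1],[27,0],[29,1],[31,2],[32,3],[32,5],[34,0],[36,0],[39,5],[40,0],[43,5],[44,0],[47,5],[48,1],[50,0],[52,0],[55,1],[56,1],[58,1],[60,0],[62,0],[63,1],[66,1],[68,2]]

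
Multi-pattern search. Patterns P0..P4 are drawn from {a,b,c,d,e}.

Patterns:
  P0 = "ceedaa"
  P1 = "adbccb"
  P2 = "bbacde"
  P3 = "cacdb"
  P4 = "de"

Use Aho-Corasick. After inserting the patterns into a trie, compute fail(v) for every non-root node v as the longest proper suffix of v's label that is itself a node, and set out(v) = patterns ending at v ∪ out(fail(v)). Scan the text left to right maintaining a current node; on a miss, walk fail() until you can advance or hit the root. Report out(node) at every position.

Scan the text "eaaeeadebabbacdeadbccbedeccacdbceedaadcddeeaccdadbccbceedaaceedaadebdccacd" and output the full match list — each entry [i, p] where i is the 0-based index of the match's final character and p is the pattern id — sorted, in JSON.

Construct AC machine:
Trie (insert patterns):
  n0 'ε': a→7 b→13 c→1 d→23
  n1 'c': a→19 e→2
  n2 'ce': e→3
  n3 'cee': d→4
  n4 'ceed': a→5
  n5 'ceeda': a→6
  n6 'ceedaa': ·  [P0 ends]
  n7 'a': d→8
  n8 'ad': b→9
  n9 'adb': c→10
  n10 'adbc': c→11
  n11 'adbcc': b→12
  n12 'adbccb': ·  [P1 ends]
  n13 'b': b→14
  n14 'bb': a→15
  n15 'bba': c→16
  n16 'bbac': d→17
  n17 'bbacd': e→18
  n18 'bbacde': ·  [P2 ends]
  n19 'ca': c→20
  n20 'cac': d→21
  n21 'cacd': b→22
  n22 'cacdb': ·  [P3 ends]
  n23 'd': e→24
  n24 'de': ·  [P4 ends]

Failure links (BFS by depth):
  n1('c'): parent n0 fail=0; on 'c' 0 → fail=0;  out ∅∪∅=∅
  n7('a'): parent n0 fail=0; on 'a' 0 → fail=0;  out ∅∪∅=∅
  n13('b'): parent n0 fail=0; on 'b' 0 → fail=0;  out ∅∪∅=∅
  n23('d'): parent n0 fail=0; on 'd' 0 → fail=0;  out ∅∪∅=∅
  n2('ce'): parent n1 fail=0; on 'e' 0 → fail=0;  out ∅∪∅=∅
  n8('ad'): parent n7 fail=0; on 'd' 0 → fail=23;  out ∅∪∅=∅
  n14('bb'): parent n13 fail=0; on 'b' 0 → fail=13;  out ∅∪∅=∅
  n19('ca'): parent n1 fail=0; on 'a' 0 → fail=7;  out ∅∪∅=∅
  n24('de'): parent n23 fail=0; on 'e' 0 → fail=0;  out {4}∪∅={4}
  n3('cee'): parent n2 fail=0; on 'e' 0 → fail=0;  out ∅∪∅=∅
  n9('adb'): parent n8 fail=23; on 'b' 23→0 → fail=13;  out ∅∪∅=∅
  n15('bba'): parent n14 fail=13; on 'a' 13→0 → fail=7;  out ∅∪∅=∅
  n20('cac'): parent n19 fail=7; on 'c' 7→0 → fail=1;  out ∅∪∅=∅
  n4('ceed'): parent n3 fail=0; on 'd' 0 → fail=23;  out ∅∪∅=∅
  n10('adbc'): parent n9 fail=13; on 'c' 13→0 → fail=1;  out ∅∪∅=∅
  n16('bbac'): parent n15 fail=7; on 'c' 7→0 → fail=1;  out ∅∪∅=∅
  n21('cacd'): parent n20 fail=1; on 'd' 1→0 → fail=23;  out ∅∪∅=∅
  n5('ceeda'): parent n4 fail=23; on 'a' 23→0 → fail=7;  out ∅∪∅=∅
  n11('adbcc'): parent n10 fail=1; on 'c' 1→0 → fail=1;  out ∅∪∅=∅
  n17('bbacd'): parent n16 fail=1; on 'd' 1→0 → fail=23;  out ∅∪∅=∅
  n22('cacdb'): parent n21 fail=23; on 'b' 23→0 → fail=13;  out {3}∪∅={3}
  n6('ceedaa'): parent n5 fail=7; on 'a' 7→0 → fail=7;  out {0}∪∅={0}
  n12('adbccb'): parent n11 fail=1; on 'b' 1→0 → fail=13;  out {1}∪∅={1}
  n18('bbacde'): parent n17 fail=23; on 'e' 23 → fail=24;  out {2}∪{4}={2,4}

Text stream:
[0] read 'e'  n0⇒n0
[1] read 'a'  n0⇒n7
[2] read 'a'  n7⇒n7 ·f
[3] read 'e'  n7⇒n0 ·f
[4] read 'e'  n0⇒n0
[5] read 'a'  n0⇒n7
[6] read 'd'  n7⇒n8
[7] read 'e'  n8⇒n24 ·f  → match P4@[6:7]
[8] read 'b'  n24⇒n13 ·f
[9] read 'a'  n13⇒n7 ·f
[10] read 'b'  n7⇒n13 ·f
[11] read 'b'  n13⇒n14
[12] read 'a'  n14⇒n15
[13] read 'c'  n15⇒n16
[14] read 'd'  n16⇒n17
[15] read 'e'  n17⇒n18  → match P2@[10:15],P4@[14:15]
[16] read 'a'  n18⇒n7 ·f
[17] read 'd'  n7⇒n8
[18] read 'b'  n8⇒n9
[19] read 'c'  n9⇒n10
[20] read 'c'  n10⇒n11
[21] read 'b'  n11⇒n12  → match P1@[16:21]
[22] read 'e'  n12⇒n0 ·f
[23] read 'd'  n0⇒n23
[24] read 'e'  n23⇒n24  → match P4@[23:24]
[25] read 'c'  n24⇒n1 ·f
[26] read 'c'  n1⇒n1 ·f
[27] read 'a'  n1⇒n19
[28] read 'c'  n19⇒n20
[29] read 'd'  n20⇒n21
[30] read 'b'  n21⇒n22  → match P3@[26:30]
[31] read 'c'  n22⇒n1 ·f
[32] read 'e'  n1⇒n2
[33] read 'e'  n2⇒n3
[34] read 'd'  n3⇒n4
[35] read 'a'  n4⇒n5
[36] read 'a'  n5⇒n6  → match P0@[31:36]
[37] read 'd'  n6⇒n8 ·f
[38] read 'c'  n8⇒n1 ·f
[39] read 'd'  n1⇒n23 ·f
[40] read 'd'  n23⇒n23 ·f
[41] read 'e'  n23⇒n24  → match P4@[40:41]
[42] read 'e'  n24⇒n0 ·f
[43] read 'a'  n0⇒n7
[44] read 'c'  n7⇒n1 ·f
[45] read 'c'  n1⇒n1 ·f
[46] read 'd'  n1⇒n23 ·f
[47] read 'a'  n23⇒n7 ·f
[48] read 'd'  n7⇒n8
[49] read 'b'  n8⇒n9
[50] read 'c'  n9⇒n10
[51] read 'c'  n10⇒n11
[52] read 'b'  n11⇒n12  → match P1@[47:52]
[53] read 'c'  n12⇒n1 ·f
[54] read 'e'  n1⇒n2
[55] read 'e'  n2⇒n3
[56] read 'd'  n3⇒n4
[57] read 'a'  n4⇒n5
[58] read 'a'  n5⇒n6  → match P0@[53:58]
[59] read 'c'  n6⇒n1 ·f
[60] read 'e'  n1⇒n2
[61] read 'e'  n2⇒n3
[62] read 'd'  n3⇒n4
[63] read 'a'  n4⇒n5
[64] read 'a'  n5⇒n6  → match P0@[59:64]
[65] read 'd'  n6⇒n8 ·f
[66] read 'e'  n8⇒n24 ·f  → match P4@[65:66]
[67] read 'b'  n24⇒n13 ·f
[68] read 'd'  n13⇒n23 ·f
[69] read 'c'  n23⇒n1 ·f
[70] read 'c'  n1⇒n1 ·f
[71] read 'a'  n1⇒n19
[72] read 'c'  n19⇒n20
[73] read 'd'  n20⇒n21

All matches (sorted): [[7,4],[15,2],[15,4],[21,1],[24,4],[30,3],[36,0],[41,4],[52,1],[58,0],[64,0],[66,4]]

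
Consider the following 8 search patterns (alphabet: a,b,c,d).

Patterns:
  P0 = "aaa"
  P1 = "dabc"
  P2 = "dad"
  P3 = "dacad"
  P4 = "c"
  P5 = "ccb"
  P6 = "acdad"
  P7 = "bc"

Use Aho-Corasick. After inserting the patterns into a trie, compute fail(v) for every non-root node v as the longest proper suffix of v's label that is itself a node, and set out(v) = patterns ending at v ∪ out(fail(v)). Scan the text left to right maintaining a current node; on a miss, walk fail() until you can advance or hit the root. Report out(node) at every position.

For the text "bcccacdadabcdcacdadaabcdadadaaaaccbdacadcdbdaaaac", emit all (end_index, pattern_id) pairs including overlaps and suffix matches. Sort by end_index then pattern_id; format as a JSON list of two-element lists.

Build:
Trie (insert patterns):
  0='ε' goto a→1 b→19 c→12 d→4
  1='a' goto a→2 c→15
  2='aa' goto a→3
  3='aaa' goto ·  [P0 ends]
  4='d' goto a→5
  5='da' goto b→6 c→9 d→8
  6='dab' goto c→7
  7='dabc' goto ·  [P1 ends]
  8='dad' goto ·  [P2 ends]
  9='dac' goto a→10
  10='daca' goto d→11
  11='dacad' goto ·  [P3 ends]
  12='c' goto c→13  [P4 ends]
  13='cc' goto b→14
  14='ccb' goto ·  [P5 ends]
  15='ac' goto d→16
  16='acd' goto a→17
  17='acda' goto d→18
  18='acdad' goto ·  [P6 ends]
  19='b' goto c→20
  20='bc' goto ·  [P7 ends]

BFS fail/out derivation:
  n1('a'): parent n0 fail=0; on 'a' 0 → fail=0;  out ∅∪∅=∅
  n4('d'): parent n0 fail=0; on 'd' 0 → fail=0;  out ∅∪∅=∅
  n12('c'): parent n0 fail=0; on 'c' 0 → fail=0;  out {4}∪∅={4}
  n19('b'): parent n0 fail=0; on 'b' 0 → fail=0;  out ∅∪∅=∅
  n2('aa'): parent n1 fail=0; on 'a' 0 → fail=1;  out ∅∪∅=∅
  n5('da'): parent n4 fail=0; on 'a' 0 → fail=1;  out ∅∪∅=∅
  n13('cc'): parent n12 fail=0; on 'c' 0 → fail=12;  out ∅∪{4}={4}
  n15('ac'): parent n1 fail=0; on 'c' 0 → fail=12;  out ∅∪{4}={4}
  n20('bc'): parent n19 fail=0; on 'c' 0 → fail=12;  out {7}∪{4}={4,7}
  n3('aaa'): parent n2 fail=1; on 'a' 1 → fail=2;  out {0}∪∅={0}
  n6('dab'): parent n5 fail=1; on 'b' 1→0 → fail=19;  out ∅∪∅=∅
  n8('dad'): parent n5 fail=1; on 'd' 1→0 → fail=4;  out {2}∪∅={2}
  n9('dac'): parent n5 fail=1; on 'c' 1 → fail=15;  out ∅∪{4}={4}
  n14('ccb'): parent n13 fail=12; on 'b' 12→0 → fail=19;  out {5}∪∅={5}
  n16('acd'): parent n15 fail=12; on 'd' 12→0 → fail=4;  out ∅∪∅=∅
  n7('dabc'): parent n6 fail=19; on 'c' 19 → fail=20;  out {1}∪{4,7}={1,4,7}
  n10('daca'): parent n9 fail=15; on 'a' 15→12→0 → fail=1;  out ∅∪∅=∅
  n17('acda'): parent n16 fail=4; on 'a' 4 → fail=5;  out ∅∪∅=∅
  n11('dacad'): parent n10 fail=1; on 'd' 1→0 → fail=4;  out {3}∪∅={3}
  n18('acdad'): parent n17 fail=5; on 'd' 5 → fail=8;  out {6}∪{2}={2,6}

Text stream:
[0] read 'b'  n0⇒n19
[1] read 'c'  n19⇒n20  → match P4@[1:1],P7@[0:1]
[2] read 'c'  n20⇒n13 ·f  → match P4@[2:2]
[3] read 'c'  n13⇒n13 ·f  → match P4@[3:3]
[4] read 'a'  n13⇒n1 ·f
[5] read 'c'  n1⇒n15  → match P4@[5:5]
[6] read 'd'  n15⇒n16
[7] read 'a'  n16⇒n17
[8] read 'd'  n17⇒n18  → match P2@[6:8],P6@[4:8]
[9] read 'a'  n18⇒n5 ·f
[10] read 'b'  n5⇒n6
[11] read 'c'  n6⇒n7  → match P1@[8:11],P4@[11:11],P7@[10:11]
[12] read 'd'  n7⇒n4 ·f
[13] read 'c'  n4⇒n12 ·f  → match P4@[13:13]
[14] read 'a'  n12⇒n1 ·f
[15] read 'c'  n1⇒n15  → match P4@[15:15]
[16] read 'd'  n15⇒n16
[17] read 'a'  n16⇒n17
[18] read 'd'  n17⇒n18  → match P2@[16:18],P6@[14:18]
[19] read 'a'  n18⇒n5 ·f
[20] read 'a'  n5⇒n2 ·f
[21] read 'b'  n2⇒n19 ·f
[22] read 'c'  n19⇒n20  → match P4@[22:22],P7@[21:22]
[23] read 'd'  n20⇒n4 ·f
[24] read 'a'  n4⇒n5
[25] read 'd'  n5⇒n8  → match P2@[23:25]
[26] read 'a'  n8⇒n5 ·f
[27] read 'd'  n5⇒n8  → match P2@[25:27]
[28] read 'a'  n8⇒n5 ·f
[29] read 'a'  n5⇒n2 ·f
[30] read 'a'  n2⇒n3  → match P0@[28:30]
[31] read 'a'  n3⇒n3 ·f  → match P0@[29:31]
[32] read 'c'  n3⇒n15 ·f  → match P4@[32:32]
[33] read 'c'  n15⇒n13 ·f  → match P4@[33:33]
[34] read 'b'  n13⇒n14  → match P5@[32:34]
[35] read 'd'  n14⇒n4 ·f
[36] read 'a'  n4⇒n5
[37] read 'c'  n5⇒n9  → match P4@[37:37]
[38] read 'a'  n9⇒n10
[39] read 'd'  n10⇒n11  → match P3@[35:39]
[40] read 'c'  n11⇒n12 ·f  → match P4@[40:40]
[41] read 'd'  n12⇒n4 ·f
[42] read 'b'  n4⇒n19 ·f
[43] read 'd'  n19⇒n4 ·f
[44] read 'a'  n4⇒n5
[45] read 'a'  n5⇒n2 ·f
[46] read 'a'  n2⇒n3  → match P0@[44:46]
[47] read 'a'  n3⇒n3 ·f  → match P0@[45:47]
[48] read 'c'  n3⇒n15 ·f  → match P4@[48:48]

All matches (sorted): [[1,4],[1,7],[2,4],[3,4],[5,4],[8,2],[8,6],[11,1],[11,4],[11,7],[13,4],[15,4],[18,2],[18,6],[22,4],[22,7],[25,2],[27,2],[30,0],[31,0],[32,4],[33,4],[34,5],[37,4],[39,3],[40,4],[46,0],[47,0],[48,4]]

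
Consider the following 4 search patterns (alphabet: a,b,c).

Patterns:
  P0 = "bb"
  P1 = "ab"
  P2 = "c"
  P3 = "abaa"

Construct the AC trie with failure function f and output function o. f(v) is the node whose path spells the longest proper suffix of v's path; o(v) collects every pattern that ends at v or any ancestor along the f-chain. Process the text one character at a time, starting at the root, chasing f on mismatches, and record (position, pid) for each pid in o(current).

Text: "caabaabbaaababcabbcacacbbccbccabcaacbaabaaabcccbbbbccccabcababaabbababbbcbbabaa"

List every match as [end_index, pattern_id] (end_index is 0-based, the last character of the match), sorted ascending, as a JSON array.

Construct AC machine:
Trie nodes:
  0='ε' goto a→3 b→1 c→5
  1='b' goto b→2
  2='bb' goto ·  ←P0
  3='a' goto b→4
  4='ab' goto a→6  ←P1
  5='c' goto ·  ←P2
  6='aba' goto a→7
  7='abaa' goto ·  ←P3

Failure links (BFS by depth):
  n1('b'): parent n0 fail=0; on 'b' 0 → fail=0;  out ∅∪∅=∅
  n3('a'): parent n0 fail=0; on 'a' 0 → fail=0;  out ∅∪∅=∅
  n5('c'): parent n0 fail=0; on 'c' 0 → fail=0;  out {2}∪∅={2}
  n2('bb'): parent n1 fail=0; on 'b' 0 → fail=1;  out {0}∪∅={0}
  n4('ab'): parent n3 fail=0; on 'b' 0 → fail=1;  out {1}∪∅={1}
  n6('aba'): parent n4 fail=1; on 'a' 1→0 → fail=3;  out ∅∪∅=∅
  n7('abaa'): parent n6 fail=3; on 'a' 3→0 → fail=3;  out {3}∪∅={3}

Scan:
[0] read 'c'  n0⇒n5  → match P2@[0:0]
[1] read 'a'  n5⇒n3 (via fail)
[2] read 'a'  n3⇒n3 (via fail)
[3] read 'b'  n3⇒n4  → match P1@[2:3]
[4] read 'a'  n4⇒n6
[5] read 'a'  n6⇒n7  → match P3@[2:5]
[6] read 'b'  n7⇒n4 (via fail)  → match P1@[5:6]
[7] read 'b'  n4⇒n2 (via fail)  → match P0@[6:7]
[8] read 'a'  n2⇒n3 (via fail)
[9] read 'a'  n3⇒n3 (via fail)
[10] read 'a'  n3⇒n3 (via fail)
[11] read 'b'  n3⇒n4  → match P1@[10:11]
[12] read 'a'  n4⇒n6
[13] read 'b'  n6⇒n4 (via fail)  → match P1@[12:13]
[14] read 'c'  n4⇒n5 (via fail)  → match P2@[14:14]
[15] read 'a'  n5⇒n3 (via fail)
[16] read 'b'  n3⇒n4  → match P1@[15:16]
[17] read 'b'  n4⇒n2 (via fail)  → match P0@[16:17]
[18] read 'c'  n2⇒n5 (via fail)  → match P2@[18:18]
[19] read 'a'  n5⇒n3 (via fail)
[20] read 'c'  n3⇒n5 (via fail)  → match P2@[20:20]
[21] read 'a'  n5⇒n3 (via fail)
[22] read 'c'  n3⇒n5 (via fail)  → match P2@[22:22]
[23] read 'b'  n5⇒n1 (via fail)
[24] read 'b'  n1⇒n2  → match P0@[23:24]
[25] read 'c'  n2⇒n5 (via fail)  → match P2@[25:25]
[26] read 'c'  n5⇒n5 (via fail)  → match P2@[26:26]
[27] read 'b'  n5⇒n1 (via fail)
[28] read 'c'  n1⇒n5 (via fail)  → match P2@[28:28]
[29] read 'c'  n5⇒n5 (via fail)  → match P2@[29:29]
[30] read 'a'  n5⇒n3 (via fail)
[31] read 'b'  n3⇒n4  → match P1@[30:31]
[32] read 'c'  n4⇒n5 (via fail)  → match P2@[32:32]
[33] read 'a'  n5⇒n3 (via fail)
[34] read 'a'  n3⇒n3 (via fail)
[35] read 'c'  n3⇒n5 (via fail)  → match P2@[35:35]
[36] read 'b'  n5⇒n1 (via fail)
[37] read 'a'  n1⇒n3 (via fail)
[38] read 'a'  n3⇒n3 (via fail)
[39] read 'b'  n3⇒n4  → match P1@[38:39]
[40] read 'a'  n4⇒n6
[41] read 'a'  n6⇒n7  → match P3@[38:41]
[42] read 'a'  n7⇒n3 (via fail)
[43] read 'b'  n3⇒n4  → match P1@[42:43]
[44] read 'c'  n4⇒n5 (via fail)  → match P2@[44:44]
[45] read 'c'  n5⇒n5 (via fail)  → match P2@[45:45]
[46] read 'c'  n5⇒n5 (via fail)  → match P2@[46:46]
[47] read 'b'  n5⇒n1 (via fail)
[48] read 'b'  n1⇒n2  → match P0@[47:48]
[49] read 'b'  n2⇒n2 (via fail)  → match P0@[48:49]
[50] read 'b'  n2⇒n2 (via fail)  → match P0@[49:50]
[51] read 'c'  n2⇒n5 (via fail)  → match P2@[51:51]
[52] read 'c'  n5⇒n5 (via fail)  → match P2@[52:52]
[53] read 'c'  n5⇒n5 (via fail)  → match P2@[53:53]
[54] read 'c'  n5⇒n5 (via fail)  → match P2@[54:54]
[55] read 'a'  n5⇒n3 (via fail)
[56] read 'b'  n3⇒n4  → match P1@[55:56]
[57] read 'c'  n4⇒n5 (via fail)  → match P2@[57:57]
[58] read 'a'  n5⇒n3 (via fail)
[59] read 'b'  n3⇒n4  → match P1@[58:59]
[60] read 'a'  n4⇒n6
[61] read 'b'  n6⇒n4 (via fail)  → match P1@[60:61]
[62] read 'a'  n4⇒n6
[63] read 'a'  n6⇒n7  → match P3@[60:63]
[64] read 'b'  n7⇒n4 (via fail)  → match P1@[63:64]
[65] read 'b'  n4⇒n2 (via fail)  → match P0@[64:65]
[66] read 'a'  n2⇒n3 (via fail)
[67] read 'b'  n3⇒n4  → match P1@[66:67]
[68] read 'a'  n4⇒n6
[69] read 'b'  n6⇒n4 (via fail)  → match P1@[68:69]
[70] read 'b'  n4⇒n2 (via fail)  → match P0@[69:70]
[71] read 'b'  n2⇒n2 (via fail)  → match P0@[70:71]
[72] read 'c'  n2⇒n5 (via fail)  → match P2@[72:72]
[73] read 'b'  n5⇒n1 (via fail)
[74] read 'b'  n1⇒n2  → match P0@[73:74]
[75] read 'a'  n2⇒n3 (via fail)
[76] read 'b'  n3⇒n4  → match P1@[75:76]
[77] read 'a'  n4⇒n6
[78] read 'a'  n6⇒n7  → match P3@[75:78]

Result: [[0,2],[3,1],[5,3],[6,1],[7,0],[11,1],[13,1],[14,2],[16,1],[17,0],[18,2],[20,2],[22,2],[24,0],[25,2],[26,2],[28,2],[29,2],[31,1],[32,2],[35,2],[39,1],[41,3],[43,1],[44,2],[45,2],[46,2],[48,0],[49,0],[50,0],[51,2],[52,2],[53,2],[54,2],[56,1],[57,2],[59,1],[61,1],[63,3],[64,1],[65,0],[67,1],[69,1],[70,0],[71,0],[72,2],[74,0],[76,1],[78,3]]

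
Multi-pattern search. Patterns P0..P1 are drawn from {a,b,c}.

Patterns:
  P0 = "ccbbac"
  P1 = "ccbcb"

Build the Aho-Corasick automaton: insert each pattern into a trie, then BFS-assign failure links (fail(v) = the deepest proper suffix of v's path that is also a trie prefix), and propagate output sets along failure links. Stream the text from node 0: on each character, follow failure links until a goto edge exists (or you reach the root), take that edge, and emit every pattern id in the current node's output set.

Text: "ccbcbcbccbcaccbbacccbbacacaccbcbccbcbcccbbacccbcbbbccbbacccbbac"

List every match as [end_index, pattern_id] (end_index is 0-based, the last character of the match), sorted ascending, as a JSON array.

Construct AC machine:
Trie nodes:
  0='ε' goto c→1
  1='c' goto c→2
  2='cc' goto b→3
  3='ccb' goto b→4 c→7
  4='ccbb' goto a→5
  5='ccbba' goto c→6
  6='ccbbac' goto ·  ←P0
  7='ccbc' goto b→8
  8='ccbcb' goto ·  ←P1

Failure links (BFS by depth):
  n1('c'): parent n0 fail=0; on 'c' 0 → fail=0;  out ∅∪∅=∅
  n2('cc'): parent n1 fail=0; on 'c' 0 → fail=1;  out ∅∪∅=∅
  n3('ccb'): parent n2 fail=1; on 'b' 1→0 → fail=0;  out ∅∪∅=∅
  n4('ccbb'): parent n3 fail=0; on 'b' 0 → fail=0;  out ∅∪∅=∅
  n7('ccbc'): parent n3 fail=0; on 'c' 0 → fail=1;  out ∅∪∅=∅
  n5('ccbba'): parent n4 fail=0; on 'a' 0 → fail=0;  out ∅∪∅=∅
  n8('ccbcb'): parent n7 fail=1; on 'b' 1→0 → fail=0;  out {1}∪∅={1}
  n6('ccbbac'): parent n5 fail=0; on 'c' 0 → fail=1;  out {0}∪∅={0}

Scan:
pos 0 'c': at 1
pos 1 'c': at 2
pos 2 'b': at 3
pos 3 'c': at 7
pos 4 'b': at 8  → match P1@[0:4]
pos 5 'c': at 1 (fail-walked)
pos 6 'b': at 0 (fail-walked)
pos 7 'c': at 1
pos 8 'c': at 2
pos 9 'b': at 3
pos 10 'c': at 7
pos 11 'a': at 0 (fail-walked)
pos 12 'c': at 1
pos 13 'c': at 2
pos 14 'b': at 3
pos 15 'b': at 4
pos 16 'a': at 5
pos 17 'c': at 6  → match P0@[12:17]
pos 18 'c': at 2 (fail-walked)
pos 19 'c': at 2 (fail-walked)
pos 20 'b': at 3
pos 21 'b': at 4
pos 22 'a': at 5
pos 23 'c': at 6  → match P0@[18:23]
pos 24 'a': at 0 (fail-walked)
pos 25 'c': at 1
pos 26 'a': at 0 (fail-walked)
pos 27 'c': at 1
pos 28 'c': at 2
pos 29 'b': at 3
pos 30 'c': at 7
pos 31 'b': at 8  → match P1@[27:31]
pos 32 'c': at 1 (fail-walked)
pos 33 'c': at 2
pos 34 'b': at 3
pos 35 'c': at 7
pos 36 'b': at 8  → match P1@[32:36]
pos 37 'c': at 1 (fail-walked)
pos 38 'c': at 2
pos 39 'c': at 2 (fail-walked)
pos 40 'b': at 3
pos 41 'b': at 4
pos 42 'a': at 5
pos 43 'c': at 6  → match P0@[38:43]
pos 44 'c': at 2 (fail-walked)
pos 45 'c': at 2 (fail-walked)
pos 46 'b': at 3
pos 47 'c': at 7
pos 48 'b': at 8  → match P1@[44:48]
pos 49 'b': at 0 (fail-walked)
pos 50 'b': at 0
pos 51 'c': at 1
pos 52 'c': at 2
pos 53 'b': at 3
pos 54 'b': at 4
pos 55 'a': at 5
pos 56 'c': at 6  → match P0@[51:56]
pos 57 'c': at 2 (fail-walked)
pos 58 'c': at 2 (fail-walked)
pos 59 'b': at 3
pos 60 'b': at 4
pos 61 'a': at 5
pos 62 'c': at 6  → match P0@[57:62]

Matches: [[4,1],[17,0],[23,0],[31,1],[36,1],[43,0],[48,1],[56,0],[62,0]]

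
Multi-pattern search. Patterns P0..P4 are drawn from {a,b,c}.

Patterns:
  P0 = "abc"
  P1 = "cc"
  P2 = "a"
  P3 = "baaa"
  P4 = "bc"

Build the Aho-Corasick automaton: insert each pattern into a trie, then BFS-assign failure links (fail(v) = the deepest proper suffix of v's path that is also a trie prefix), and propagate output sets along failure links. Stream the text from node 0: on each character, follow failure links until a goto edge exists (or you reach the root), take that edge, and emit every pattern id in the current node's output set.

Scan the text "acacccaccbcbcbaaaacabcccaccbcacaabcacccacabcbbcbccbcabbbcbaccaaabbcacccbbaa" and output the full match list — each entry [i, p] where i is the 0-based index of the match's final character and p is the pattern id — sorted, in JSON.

Build:
Trie (insert patterns):
  0='ε' goto a→1 b→6 c→4
  1='a' goto b→2  ←P2
  2='ab' goto c→3
  3='abc' goto ·  ←P0
  4='c' goto c→5
  5='cc' goto ·  ←P1
  6='b' goto a→7 c→10
  7='ba' goto a→8
  8='baa' goto a→9
  9='baaa' goto ·  ←P3
  10='bc' goto ·  ←P4

BFS fail/out derivation:
  fail(1) 'a': from fail(0)=0 chase 'a': 0 ⇒ 0;  out={2}∪out(0)={2}
  fail(4) 'c': from fail(0)=0 chase 'c': 0 ⇒ 0;  out=∅∪out(0)=∅
  fail(6) 'b': from fail(0)=0 chase 'b': 0 ⇒ 0;  out=∅∪out(0)=∅
  fail(2) 'ab': from fail(1)=0 chase 'b': 0 ⇒ 6;  out=∅∪out(6)=∅
  fail(5) 'cc': from fail(4)=0 chase 'c': 0 ⇒ 4;  out={1}∪out(4)={1}
  fail(7) 'ba': from fail(6)=0 chase 'a': 0 ⇒ 1;  out=∅∪out(1)={2}
  fail(10) 'bc': from fail(6)=0 chase 'c': 0 ⇒ 4;  out={4}∪out(4)={4}
  fail(3) 'abc': from fail(2)=6 chase 'c': 6 ⇒ 10;  out={0}∪out(10)={0,4}
  fail(8) 'baa': from fail(7)=1 chase 'a': 1→0 ⇒ 1;  out=∅∪out(1)={2}
  fail(9) 'baaa': from fail(8)=1 chase 'a': 1→0 ⇒ 1;  out={3}∪out(1)={2,3}

Scan:
[0] read 'a'  n0⇒n1  → match P2@[0:0]
[1] read 'c'  n1⇒n4 (via fail)
[2] read 'a'  n4⇒n1 (via fail)  → match P2@[2:2]
[3] read 'c'  n1⇒n4 (via fail)
[4] read 'c'  n4⇒n5  → match P1@[3:4]
[5] read 'c'  n5⇒n5 (via fail)  → match P1@[4:5]
[6] read 'a'  n5⇒n1 (via fail)  → match P2@[6:6]
[7] read 'c'  n1⇒n4 (via fail)
[8] read 'c'  n4⇒n5  → match P1@[7:8]
[9] read 'b'  n5⇒n6 (via fail)
[10] read 'c'  n6⇒n10  → match P4@[9:10]
[11] read 'b'  n10⇒n6 (via fail)
[12] read 'c'  n6⇒n10  → match P4@[11:12]
[13] read 'b'  n10⇒n6 (via fail)
[14] read 'a'  n6⇒n7  → match P2@[14:14]
[15] read 'a'  n7⇒n8  → match P2@[15:15]
[16] read 'a'  n8⇒n9  → match P2@[16:16],P3@[13:16]
[17] read 'a'  n9⇒n1 (via fail)  → match P2@[17:17]
[18] read 'c'  n1⇒n4 (via fail)
[19] read 'a'  n4⇒n1 (via fail)  → match P2@[19:19]
[20] read 'b'  n1⇒n2
[21] read 'c'  n2⇒n3  → match P0@[19:21],P4@[20:21]
[22] read 'c'  n3⇒n5 (via fail)  → match P1@[21:22]
[23] read 'c'  n5⇒n5 (via fail)  → match P1@[22:23]
[24] read 'a'  n5⇒n1 (via fail)  → match P2@[24:24]
[25] read 'c'  n1⇒n4 (via fail)
[26] read 'c'  n4⇒n5  → match P1@[25:26]
[27] read 'b'  n5⇒n6 (via fail)
[28] read 'c'  n6⇒n10  → match P4@[27:28]
[29] read 'a'  n10⇒n1 (via fail)  → match P2@[29:29]
[30] read 'c'  n1⇒n4 (via fail)
[31] read 'a'  n4⇒n1 (via fail)  → match P2@[31:31]
[32] read 'a'  n1⇒n1 (via fail)  → match P2@[32:32]
[33] read 'b'  n1⇒n2
[34] read 'c'  n2⇒n3  → match P0@[32:34],P4@[33:34]
[35] read 'a'  n3⇒n1 (via fail)  → match P2@[35:35]
[36] read 'c'  n1⇒n4 (via fail)
[37] read 'c'  n4⇒n5  → match P1@[36:37]
[38] read 'c'  n5⇒n5 (via fail)  → match P1@[37:38]
[39] read 'a'  n5⇒n1 (via fail)  → match P2@[39:39]
[40] read 'c'  n1⇒n4 (via fail)
[41] read 'a'  n4⇒n1 (via fail)  → match P2@[41:41]
[42] read 'b'  n1⇒n2
[43] read 'c'  n2⇒n3  → match P0@[41:43],P4@[42:43]
[44] read 'b'  n3⇒n6 (via fail)
[45] read 'b'  n6⇒n6 (via fail)
[46] read 'c'  n6⇒n10  → match P4@[45:46]
[47] read 'b'  n10⇒n6 (via fail)
[48] read 'c'  n6⇒n10  → match P4@[47:48]
[49] read 'c'  n10⇒n5 (via fail)  → match P1@[48:49]
[50] read 'b'  n5⇒n6 (via fail)
[51] read 'c'  n6⇒n10  → match P4@[50:51]
[52] read 'a'  n10⇒n1 (via fail)  → match P2@[52:52]
[53] read 'b'  n1⇒n2
[54] read 'b'  n2⇒n6 (via fail)
[55] read 'b'  n6⇒n6 (via fail)
[56] read 'c'  n6⇒n10  → match P4@[55:56]
[57] read 'b'  n10⇒n6 (via fail)
[58] read 'a'  n6⇒n7  → match P2@[58:58]
[59] read 'c'  n7⇒n4 (via fail)
[60] read 'c'  n4⇒n5  → match P1@[59:60]
[61] read 'a'  n5⇒n1 (via fail)  → match P2@[61:61]
[62] read 'a'  n1⇒n1 (via fail)  → match P2@[62:62]
[63] read 'a'  n1⇒n1 (via fail)  → match P2@[63:63]
[64] read 'b'  n1⇒n2
[65] read 'b'  n2⇒n6 (via fail)
[66] read 'c'  n6⇒n10  → match P4@[65:66]
[67] read 'a'  n10⇒n1 (via fail)  → match P2@[67:67]
[68] read 'c'  n1⇒n4 (via fail)
[69] read 'c'  n4⇒n5  → match P1@[68:69]
[70] read 'c'  n5⇒n5 (via fail)  → match P1@[69:70]
[71] read 'b'  n5⇒n6 (via fail)
[72] read 'b'  n6⇒n6 (via fail)
[73] read 'a'  n6⇒n7  → match P2@[73:73]
[74] read 'a'  n7⇒n8  → match P2@[74:74]

All matches (sorted): [[0,2],[2,2],[4,1],[5,1],[6,2],[8,1],[10,4],[12,4],[14,2],[15,2],[16,2],[16,3],[17,2],[19,2],[21,0],[21,4],[22,1],[23,1],[24,2],[26,1],[28,4],[29,2],[31,2],[32,2],[34,0],[34,4],[35,2],[37,1],[38,1],[39,2],[41,2],[43,0],[43,4],[46,4],[48,4],[49,1],[51,4],[52,2],[56,4],[58,2],[60,1],[61,2],[62,2],[63,2],[66,4],[67,2],[69,1],[70,1],[73,2],[74,2]]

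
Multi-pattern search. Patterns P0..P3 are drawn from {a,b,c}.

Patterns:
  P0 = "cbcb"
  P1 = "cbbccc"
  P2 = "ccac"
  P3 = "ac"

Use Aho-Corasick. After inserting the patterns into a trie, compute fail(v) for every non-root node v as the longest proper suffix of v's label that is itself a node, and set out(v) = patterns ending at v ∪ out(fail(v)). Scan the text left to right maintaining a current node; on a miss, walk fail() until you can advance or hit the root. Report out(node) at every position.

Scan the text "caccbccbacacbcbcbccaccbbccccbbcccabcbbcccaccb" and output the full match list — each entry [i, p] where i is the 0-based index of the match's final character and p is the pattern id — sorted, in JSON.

Construct AC machine:
Trie nodes:
  n0 'ε': a→12 c→1
  n1 'c': b→2 c→9
  n2 'cb': b→5 c→3
  n3 'cbc': b→4
  n4 'cbcb': ·  [P0 ends]
  n5 'cbb': c→6
  n6 'cbbc': c→7
  n7 'cbbcc': c→8
  n8 'cbbccc': ·  [P1 ends]
  n9 'cc': a→10
  n10 'cca': c→11
  n11 'ccac': ·  [P2 ends]
  n12 'a': c→13
  n13 'ac': ·  [P3 ends]

Failure links (BFS by depth):
  fail(1) 'c': from fail(0)=0 chase 'c': 0 ⇒ 0;  out=∅∪out(0)=∅
  fail(12) 'a': from fail(0)=0 chase 'a': 0 ⇒ 0;  out=∅∪out(0)=∅
  fail(2) 'cb': from fail(1)=0 chase 'b': 0 ⇒ 0;  out=∅∪out(0)=∅
  fail(9) 'cc': from fail(1)=0 chase 'c': 0 ⇒ 1;  out=∅∪out(1)=∅
  fail(13) 'ac': from fail(12)=0 chase 'c': 0 ⇒ 1;  out={3}∪out(1)={3}
  fail(3) 'cbc': from fail(2)=0 chase 'c': 0 ⇒ 1;  out=∅∪out(1)=∅
  fail(5) 'cbb': from fail(2)=0 chase 'b': 0 ⇒ 0;  out=∅∪out(0)=∅
  fail(10) 'cca': from fail(9)=1 chase 'a': 1→0 ⇒ 12;  out=∅∪out(12)=∅
  fail(4) 'cbcb': from fail(3)=1 chase 'b': 1 ⇒ 2;  out={0}∪out(2)={0}
  fail(6) 'cbbc': from fail(5)=0 chase 'c': 0 ⇒ 1;  out=∅∪out(1)=∅
  fail(11) 'ccac': from fail(10)=12 chase 'c': 12 ⇒ 13;  out={2}∪out(13)={2,3}
  fail(7) 'cbbcc': from fail(6)=1 chase 'c': 1 ⇒ 9;  out=∅∪out(9)=∅
  fail(8) 'cbbccc': from fail(7)=9 chase 'c': 9→1 ⇒ 9;  out={1}∪out(9)={1}

Text stream:
pos 0 'c': at 1
pos 1 'a': at 12 (via fail)
pos 2 'c': at 13  emit P3@[1:2]
pos 3 'c': at 9 (via fail)
pos 4 'b': at 2 (via fail)
pos 5 'c': at 3
pos 6 'c': at 9 (via fail)
pos 7 'b': at 2 (via fail)
pos 8 'a': at 12 (via fail)
pos 9 'c': at 13  emit P3@[8:9]
pos 10 'a': at 12 (via fail)
pos 11 'c': at 13  emit P3@[10:11]
pos 12 'b': at 2 (via fail)
pos 13 'c': at 3
pos 14 'b': at 4  emit P0@[11:14]
pos 15 'c': at 3 (via fail)
pos 16 'b': at 4  emit P0@[13:16]
pos 17 'c': at 3 (via fail)
pos 18 'c': at 9 (via fail)
pos 19 'a': at 10
pos 20 'c': at 11  emit P2@[17:20],P3@[19:20]
pos 21 'c': at 9 (via fail)
pos 22 'b': at 2 (via fail)
pos 23 'b': at 5
pos 24 'c': at 6
pos 25 'c': at 7
pos 26 'c': at 8  emit P1@[21:26]
pos 27 'c': at 9 (via fail)
pos 28 'b': at 2 (via fail)
pos 29 'b': at 5
pos 30 'c': at 6
pos 31 'c': at 7
pos 32 'c': at 8  emit P1@[27:32]
pos 33 'a': at 10 (via fail)
pos 34 'b': at 0 (via fail)
pos 35 'c': at 1
pos 36 'b': at 2
pos 37 'b': at 5
pos 38 'c': at 6
pos 39 'c': at 7
pos 40 'c': at 8  emit P1@[35:40]
pos 41 'a': at 10 (via fail)
pos 42 'c': at 11  emit P2@[39:42],P3@[41:42]
pos 43 'c': at 9 (via fail)
pos 44 'b': at 2 (via fail)

Result: [[2,3],[9,3],[11,3],[14,0],[16,0],[20,2],[20,3],[26,1],[32,1],[40,1],[42,2],[42,3]]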